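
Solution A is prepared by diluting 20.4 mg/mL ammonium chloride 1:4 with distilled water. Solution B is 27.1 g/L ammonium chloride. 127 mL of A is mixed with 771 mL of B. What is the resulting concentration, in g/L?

C_A = 20.4 mg/mL / 4 = 5.10 mg/mL.
C_B = 27.1 g/L = 27.1 mg/mL.
C_mix = (C_A·V_A + C_B·V_B)/(V_A + V_B) = (5.10×127 + 27.1×771) / 898.0 = 24.0 mg/mL = 24.0 g/L.

24.0 g/L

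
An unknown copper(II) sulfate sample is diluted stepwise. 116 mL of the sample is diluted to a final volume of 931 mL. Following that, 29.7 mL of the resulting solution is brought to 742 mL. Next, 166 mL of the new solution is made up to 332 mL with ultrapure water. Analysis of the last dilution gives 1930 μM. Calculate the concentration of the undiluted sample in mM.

Overall dilution factor = 8.026 × 24.98 × 2 = 401.
Original = 1930 μM × 401 = 7.74 × 10⁵ μM = 774 mM.

774 mM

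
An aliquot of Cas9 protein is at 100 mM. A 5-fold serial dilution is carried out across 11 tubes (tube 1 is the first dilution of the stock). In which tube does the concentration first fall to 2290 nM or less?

Tube n has concentration 100 mM / 5ⁿ.
Need 5ⁿ ≥ 100 mM / 2290 nM = 4.37 × 10⁴, so n ≥ 6.64.
First such tube: n = 7.

tube 7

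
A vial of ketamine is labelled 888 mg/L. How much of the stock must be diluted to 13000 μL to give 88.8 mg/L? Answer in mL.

1.30 mL

V₁ = C₂V₂/C₁ = 88.8 × 13000 / 888 = 1300 μL = 1.30 mL.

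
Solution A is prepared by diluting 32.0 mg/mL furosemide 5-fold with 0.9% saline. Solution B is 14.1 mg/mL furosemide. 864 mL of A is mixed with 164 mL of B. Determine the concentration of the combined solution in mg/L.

7630 mg/L

C_A = 32.0 mg/mL / 5 = 6.40 mg/mL.
C_mix = (C_A·V_A + C_B·V_B)/(V_A + V_B) = (6.40×864 + 14.1×164) / 1028 = 7.63 mg/mL = 7630 mg/L.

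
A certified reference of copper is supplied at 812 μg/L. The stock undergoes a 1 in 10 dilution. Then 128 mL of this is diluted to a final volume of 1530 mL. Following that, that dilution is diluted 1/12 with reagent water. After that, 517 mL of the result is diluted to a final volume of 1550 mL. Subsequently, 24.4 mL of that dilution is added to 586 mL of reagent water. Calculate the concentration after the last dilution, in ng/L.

Overall dilution factor = 10 × 11.95 × 12 × 2.998 × 25.02 = 1.08 × 10⁵.
812 μg/L / 1.08 × 10⁵ = 7.55 × 10⁻³ μg/L = 7.55 ng/L.

7.55 ng/L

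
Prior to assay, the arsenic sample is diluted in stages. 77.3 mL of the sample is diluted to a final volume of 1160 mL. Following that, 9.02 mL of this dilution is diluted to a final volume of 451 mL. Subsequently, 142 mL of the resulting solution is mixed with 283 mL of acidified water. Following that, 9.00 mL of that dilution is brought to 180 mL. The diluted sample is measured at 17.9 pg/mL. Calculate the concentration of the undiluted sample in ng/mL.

804 ng/mL

Overall dilution factor = 15.01 × 50 × 2.993 × 20 = 4.49 × 10⁴.
Original = 17.9 pg/mL × 4.49 × 10⁴ = 8.04 × 10⁵ pg/mL = 804 ng/mL.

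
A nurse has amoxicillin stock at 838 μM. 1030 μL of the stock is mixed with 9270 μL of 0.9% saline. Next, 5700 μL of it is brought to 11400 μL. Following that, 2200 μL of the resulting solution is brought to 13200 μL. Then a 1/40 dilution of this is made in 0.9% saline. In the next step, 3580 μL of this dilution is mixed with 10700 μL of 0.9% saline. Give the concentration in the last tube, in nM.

Overall dilution factor = 10 × 2 × 6 × 40 × 3.989 = 1.91 × 10⁴.
838 μM / 1.91 × 10⁴ = 0.0438 μM = 43.8 nM.

43.8 nM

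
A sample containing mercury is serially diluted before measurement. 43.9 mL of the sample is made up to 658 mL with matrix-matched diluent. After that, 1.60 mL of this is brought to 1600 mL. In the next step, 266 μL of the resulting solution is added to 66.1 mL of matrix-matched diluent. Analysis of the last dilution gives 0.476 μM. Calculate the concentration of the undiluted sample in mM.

1780 mM

Overall dilution factor = 14.99 × 1000 × 249.5 = 3.74 × 10⁶.
Original = 0.476 μM × 3.74 × 10⁶ = 1.78 × 10⁶ μM = 1780 mM.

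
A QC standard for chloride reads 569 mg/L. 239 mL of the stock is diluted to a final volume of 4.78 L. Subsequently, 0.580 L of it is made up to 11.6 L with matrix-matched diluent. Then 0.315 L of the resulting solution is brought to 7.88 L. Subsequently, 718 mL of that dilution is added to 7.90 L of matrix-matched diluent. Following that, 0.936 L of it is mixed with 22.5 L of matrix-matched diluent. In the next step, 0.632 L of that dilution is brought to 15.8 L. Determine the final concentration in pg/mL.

7.57 pg/mL

Overall dilution factor = 20 × 20 × 25.02 × 12.00 × 25.04 × 25 = 7.52 × 10⁷.
569 mg/L / 7.52 × 10⁷ = 7.57 × 10⁻⁶ mg/L = 7.57 pg/mL.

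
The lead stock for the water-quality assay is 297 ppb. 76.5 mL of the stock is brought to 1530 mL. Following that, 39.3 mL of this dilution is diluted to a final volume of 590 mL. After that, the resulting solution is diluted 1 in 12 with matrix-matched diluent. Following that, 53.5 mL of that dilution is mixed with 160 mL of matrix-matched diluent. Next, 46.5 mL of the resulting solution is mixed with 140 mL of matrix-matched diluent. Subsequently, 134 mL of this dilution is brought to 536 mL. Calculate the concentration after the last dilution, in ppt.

1.29 ppt

Overall dilution factor = 20 × 15.01 × 12 × 3.991 × 4.011 × 4 = 2.31 × 10⁵.
297 ppb / 2.31 × 10⁵ = 1.29 × 10⁻³ ppb = 1.29 ppt.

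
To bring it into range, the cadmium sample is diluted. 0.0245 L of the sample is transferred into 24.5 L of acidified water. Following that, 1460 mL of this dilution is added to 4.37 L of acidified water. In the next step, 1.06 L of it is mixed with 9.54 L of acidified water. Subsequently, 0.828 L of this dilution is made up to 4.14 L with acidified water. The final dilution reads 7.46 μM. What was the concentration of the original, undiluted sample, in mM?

1490 mM

Overall dilution factor = 1001 × 3.993 × 10 × 5 = 2.00 × 10⁵.
Original = 7.46 μM × 2.00 × 10⁵ = 1.49 × 10⁶ μM = 1490 mM.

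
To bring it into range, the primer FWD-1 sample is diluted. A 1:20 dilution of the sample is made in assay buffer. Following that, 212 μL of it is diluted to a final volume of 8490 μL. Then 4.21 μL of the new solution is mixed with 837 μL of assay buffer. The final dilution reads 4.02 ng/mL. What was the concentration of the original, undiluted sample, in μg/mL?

643 μg/mL

Overall dilution factor = 20 × 40.05 × 199.8 = 1.60 × 10⁵.
Original = 4.02 ng/mL × 1.60 × 10⁵ = 6.43 × 10⁵ ng/mL = 643 μg/mL.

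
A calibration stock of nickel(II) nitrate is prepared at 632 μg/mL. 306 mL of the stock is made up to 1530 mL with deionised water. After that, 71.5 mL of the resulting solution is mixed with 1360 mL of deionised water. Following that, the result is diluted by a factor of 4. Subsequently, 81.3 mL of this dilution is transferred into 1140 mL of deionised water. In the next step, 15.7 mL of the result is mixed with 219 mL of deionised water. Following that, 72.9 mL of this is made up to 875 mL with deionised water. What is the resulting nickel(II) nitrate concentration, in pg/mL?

Overall dilution factor = 5 × 20.02 × 4 × 15.02 × 14.95 × 12.00 = 1.08 × 10⁶.
632 μg/mL / 1.08 × 10⁶ = 5.86 × 10⁻⁴ μg/mL = 586 pg/mL.

586 pg/mL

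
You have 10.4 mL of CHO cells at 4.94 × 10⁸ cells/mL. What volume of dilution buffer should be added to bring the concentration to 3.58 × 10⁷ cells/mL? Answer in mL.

133 mL

V₂ = C₁V₁/C₂ = 4.94 × 10⁸ × 10.4 / 3.58 × 10⁷ = 144 mL.
Diluent to add = V₂ − V₁ = 144 − 10.4 = 133 mL.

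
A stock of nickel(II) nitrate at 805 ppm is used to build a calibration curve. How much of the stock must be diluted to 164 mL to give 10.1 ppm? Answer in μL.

2060 μL

V₁ = C₂V₂/C₁ = 10.1 × 164 / 805 = 2.06 mL = 2060 μL.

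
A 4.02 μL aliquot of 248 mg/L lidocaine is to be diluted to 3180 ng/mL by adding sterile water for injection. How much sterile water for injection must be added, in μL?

3180 ng/mL = 3.18 mg/L.
V₂ = C₁V₁/C₂ = 248 × 4.02 / 3.18 = 314 μL.
Diluent to add = V₂ − V₁ = 314 − 4.02 = 309 μL.

309 μL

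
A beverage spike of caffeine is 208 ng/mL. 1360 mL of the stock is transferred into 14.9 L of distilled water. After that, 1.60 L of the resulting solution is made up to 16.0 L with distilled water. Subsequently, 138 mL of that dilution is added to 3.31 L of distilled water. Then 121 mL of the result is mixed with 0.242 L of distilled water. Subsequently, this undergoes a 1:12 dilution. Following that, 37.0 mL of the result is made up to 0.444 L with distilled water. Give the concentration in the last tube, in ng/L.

0.161 ng/L

Overall dilution factor = 11.96 × 10 × 24.99 × 3 × 12 × 12 = 1.29 × 10⁶.
208 ng/mL / 1.29 × 10⁶ = 1.61 × 10⁻⁴ ng/mL = 0.161 ng/L.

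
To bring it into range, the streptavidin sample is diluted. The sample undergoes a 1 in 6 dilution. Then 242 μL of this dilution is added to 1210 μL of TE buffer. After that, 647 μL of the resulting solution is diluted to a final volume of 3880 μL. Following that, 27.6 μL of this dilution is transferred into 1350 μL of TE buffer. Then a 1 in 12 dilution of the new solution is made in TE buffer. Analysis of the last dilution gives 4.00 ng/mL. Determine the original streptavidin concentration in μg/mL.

517 μg/mL

Overall dilution factor = 6 × 6 × 5.997 × 49.91 × 12 = 1.29 × 10⁵.
Original = 4.00 ng/mL × 1.29 × 10⁵ = 5.17 × 10⁵ ng/mL = 517 μg/mL.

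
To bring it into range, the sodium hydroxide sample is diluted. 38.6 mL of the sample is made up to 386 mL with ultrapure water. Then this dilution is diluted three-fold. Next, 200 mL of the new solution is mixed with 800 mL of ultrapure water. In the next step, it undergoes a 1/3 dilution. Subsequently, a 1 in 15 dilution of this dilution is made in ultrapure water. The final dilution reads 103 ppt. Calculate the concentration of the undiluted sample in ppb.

Overall dilution factor = 10 × 3 × 5 × 3 × 15 = 6750.
Original = 103 ppt × 6750 = 6.95 × 10⁵ ppt = 695 ppb.

695 ppb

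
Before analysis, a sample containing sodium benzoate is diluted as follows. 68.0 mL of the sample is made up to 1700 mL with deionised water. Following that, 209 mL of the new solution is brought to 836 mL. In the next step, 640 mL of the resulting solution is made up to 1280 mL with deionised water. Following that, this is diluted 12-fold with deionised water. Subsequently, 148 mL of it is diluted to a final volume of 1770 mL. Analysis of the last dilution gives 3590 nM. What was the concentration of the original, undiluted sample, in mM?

103 mM

Overall dilution factor = 25 × 4 × 2 × 12 × 11.96 = 2.87 × 10⁴.
Original = 3590 nM × 2.87 × 10⁴ = 1.03 × 10⁸ nM = 103 mM.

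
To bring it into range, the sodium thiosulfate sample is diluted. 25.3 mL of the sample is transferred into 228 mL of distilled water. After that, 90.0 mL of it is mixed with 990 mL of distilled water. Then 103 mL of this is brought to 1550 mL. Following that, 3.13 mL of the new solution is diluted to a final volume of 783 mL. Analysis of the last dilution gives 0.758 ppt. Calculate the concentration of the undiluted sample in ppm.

0.343 ppm

Overall dilution factor = 10.01 × 12 × 15.05 × 250.2 = 4.52 × 10⁵.
Original = 0.758 ppt × 4.52 × 10⁵ = 3.43 × 10⁵ ppt = 0.343 ppm.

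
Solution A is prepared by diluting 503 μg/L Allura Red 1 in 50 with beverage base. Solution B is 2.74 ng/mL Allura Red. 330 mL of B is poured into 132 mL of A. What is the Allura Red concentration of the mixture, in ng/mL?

4.83 ng/mL

C_A = 503 μg/L / 50 = 10.1 μg/L.
C_B = 2.74 ng/mL = 2.74 μg/L.
C_mix = (C_A·V_A + C_B·V_B)/(V_A + V_B) = (10.1×132 + 2.74×330) / 462.0 = 4.83 μg/L = 4.83 ng/mL.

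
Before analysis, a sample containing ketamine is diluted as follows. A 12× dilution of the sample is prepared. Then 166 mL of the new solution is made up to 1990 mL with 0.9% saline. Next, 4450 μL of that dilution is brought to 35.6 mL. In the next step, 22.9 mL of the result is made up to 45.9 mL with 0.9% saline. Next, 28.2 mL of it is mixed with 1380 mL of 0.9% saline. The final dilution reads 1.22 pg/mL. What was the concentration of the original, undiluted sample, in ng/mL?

Overall dilution factor = 12 × 11.99 × 8 × 2.004 × 49.94 = 1.15 × 10⁵.
Original = 1.22 pg/mL × 1.15 × 10⁵ = 1.41 × 10⁵ pg/mL = 141 ng/mL.

141 ng/mL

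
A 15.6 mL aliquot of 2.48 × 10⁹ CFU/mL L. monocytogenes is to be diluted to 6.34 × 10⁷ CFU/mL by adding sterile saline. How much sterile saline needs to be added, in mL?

V₂ = C₁V₁/C₂ = 2.48 × 10⁹ × 15.6 / 6.34 × 10⁷ = 610 mL.
Diluent to add = V₂ − V₁ = 610 − 15.6 = 595 mL.

595 mL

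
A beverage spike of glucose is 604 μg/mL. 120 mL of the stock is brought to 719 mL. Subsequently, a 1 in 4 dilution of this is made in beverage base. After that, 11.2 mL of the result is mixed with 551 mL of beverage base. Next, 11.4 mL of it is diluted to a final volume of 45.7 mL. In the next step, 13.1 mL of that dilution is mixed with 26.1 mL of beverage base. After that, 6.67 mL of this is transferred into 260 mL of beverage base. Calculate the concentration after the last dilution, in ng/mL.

Overall dilution factor = 5.992 × 4 × 50.20 × 4.009 × 2.992 × 39.98 = 5.77 × 10⁵.
604 μg/mL / 5.77 × 10⁵ = 1.05 × 10⁻³ μg/mL = 1.05 ng/mL.

1.05 ng/mL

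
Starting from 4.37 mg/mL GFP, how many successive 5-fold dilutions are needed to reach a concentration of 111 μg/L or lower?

7

Need 5ⁿ ≥ 3.94 × 10⁴, so n ≥ log(3.94 × 10⁴)/log(5) = 6.57.
Minimum whole steps: n = 7.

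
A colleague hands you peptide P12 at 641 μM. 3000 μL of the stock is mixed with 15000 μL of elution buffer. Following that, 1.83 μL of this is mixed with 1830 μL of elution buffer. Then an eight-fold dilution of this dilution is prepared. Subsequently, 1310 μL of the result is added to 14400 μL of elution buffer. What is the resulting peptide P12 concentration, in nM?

1.11 nM

Overall dilution factor = 6 × 1001 × 8 × 11.99 = 5.76 × 10⁵.
641 μM / 5.76 × 10⁵ = 1.11 × 10⁻³ μM = 1.11 nM.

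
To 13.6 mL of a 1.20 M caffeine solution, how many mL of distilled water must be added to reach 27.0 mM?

591 mL

27.0 mM = 0.0270 M.
V₂ = C₁V₁/C₂ = 1.20 × 13.6 / 0.0270 = 604 mL.
Diluent to add = V₂ − V₁ = 604 − 13.6 = 591 mL.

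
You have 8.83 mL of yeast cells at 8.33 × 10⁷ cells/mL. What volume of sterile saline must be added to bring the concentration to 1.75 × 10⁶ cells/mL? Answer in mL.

411 mL

V₂ = C₁V₁/C₂ = 8.33 × 10⁷ × 8.83 / 1.75 × 10⁶ = 420 mL.
Diluent to add = V₂ − V₁ = 420 − 8.83 = 411 mL.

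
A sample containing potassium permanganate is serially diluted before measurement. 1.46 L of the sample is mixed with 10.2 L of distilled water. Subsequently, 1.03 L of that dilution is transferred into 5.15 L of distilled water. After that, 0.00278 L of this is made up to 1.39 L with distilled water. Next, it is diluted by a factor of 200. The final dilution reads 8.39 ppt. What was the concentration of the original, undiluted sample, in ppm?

40.2 ppm

Overall dilution factor = 7.986 × 6 × 500 × 200 = 4.79 × 10⁶.
Original = 8.39 ppt × 4.79 × 10⁶ = 4.02 × 10⁷ ppt = 40.2 ppm.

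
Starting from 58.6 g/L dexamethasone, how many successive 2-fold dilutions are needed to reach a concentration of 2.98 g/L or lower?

Need 2ⁿ ≥ 19.7, so n ≥ log(19.7)/log(2) = 4.30.
Minimum whole steps: n = 5.

5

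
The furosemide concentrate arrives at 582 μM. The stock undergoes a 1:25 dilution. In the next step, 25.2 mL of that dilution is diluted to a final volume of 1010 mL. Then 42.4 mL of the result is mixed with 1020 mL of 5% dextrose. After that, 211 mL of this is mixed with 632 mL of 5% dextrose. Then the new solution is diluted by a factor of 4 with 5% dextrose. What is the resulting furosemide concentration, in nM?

Overall dilution factor = 25 × 40.08 × 25.06 × 3.995 × 4 = 4.01 × 10⁵.
582 μM / 4.01 × 10⁵ = 1.45 × 10⁻³ μM = 1.45 nM.

1.45 nM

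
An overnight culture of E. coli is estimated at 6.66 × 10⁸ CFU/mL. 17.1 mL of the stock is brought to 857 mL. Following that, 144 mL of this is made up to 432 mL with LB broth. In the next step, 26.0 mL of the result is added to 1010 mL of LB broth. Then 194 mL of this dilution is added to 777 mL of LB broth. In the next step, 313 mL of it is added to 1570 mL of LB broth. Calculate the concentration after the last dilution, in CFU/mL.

Overall dilution factor = 50.12 × 3 × 39.85 × 5.005 × 6.016 = 1.80 × 10⁵.
6.66 × 10⁸ CFU/mL / 1.80 × 10⁵ = 3690 CFU/mL.

3690 CFU/mL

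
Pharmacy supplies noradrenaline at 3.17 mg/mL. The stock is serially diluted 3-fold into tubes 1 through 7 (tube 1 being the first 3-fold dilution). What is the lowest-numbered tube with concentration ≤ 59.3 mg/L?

Tube n has concentration 3.17 mg/mL / 3ⁿ.
Need 3ⁿ ≥ 3.17 mg/mL / 59.3 mg/L = 53.5, so n ≥ 3.62.
First such tube: n = 4.

tube 4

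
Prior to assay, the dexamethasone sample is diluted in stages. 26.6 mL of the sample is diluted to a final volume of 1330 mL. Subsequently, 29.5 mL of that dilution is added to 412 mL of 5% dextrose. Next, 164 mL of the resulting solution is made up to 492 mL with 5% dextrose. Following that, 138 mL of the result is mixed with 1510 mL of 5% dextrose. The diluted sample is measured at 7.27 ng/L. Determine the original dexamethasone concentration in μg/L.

Overall dilution factor = 50 × 14.97 × 3 × 11.94 = 2.68 × 10⁴.
Original = 7.27 ng/L × 2.68 × 10⁴ = 1.95 × 10⁵ ng/L = 195 μg/L.

195 μg/L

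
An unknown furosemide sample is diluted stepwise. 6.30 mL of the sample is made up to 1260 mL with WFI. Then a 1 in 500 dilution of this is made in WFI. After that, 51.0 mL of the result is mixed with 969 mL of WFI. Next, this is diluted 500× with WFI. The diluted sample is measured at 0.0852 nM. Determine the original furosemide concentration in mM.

Overall dilution factor = 200 × 500 × 20 × 500 = 1.00 × 10⁹.
Original = 0.0852 nM × 1.00 × 10⁹ = 8.52 × 10⁷ nM = 85.2 mM.

85.2 mM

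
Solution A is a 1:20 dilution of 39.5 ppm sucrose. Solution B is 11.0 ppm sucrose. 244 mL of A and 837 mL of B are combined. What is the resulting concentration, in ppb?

C_A = 39.5 ppm / 20 = 1.98 ppm.
C_mix = (C_A·V_A + C_B·V_B)/(V_A + V_B) = (1.98×244 + 11.0×837) / 1081 = 8.96 ppm = 8960 ppb.

8960 ppb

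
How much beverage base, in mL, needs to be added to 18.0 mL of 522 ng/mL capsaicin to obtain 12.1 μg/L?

759 mL

12.1 μg/L = 12.1 ng/mL.
V₂ = C₁V₁/C₂ = 522 × 18.0 / 12.1 = 777 mL.
Diluent to add = V₂ − V₁ = 777 − 18.0 = 759 mL.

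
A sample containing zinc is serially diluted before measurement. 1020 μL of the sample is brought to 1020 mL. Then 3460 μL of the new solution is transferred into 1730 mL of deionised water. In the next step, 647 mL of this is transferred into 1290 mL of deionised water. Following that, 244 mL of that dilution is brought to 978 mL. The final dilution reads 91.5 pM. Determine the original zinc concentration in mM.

Overall dilution factor = 1000 × 501 × 2.994 × 4.008 = 6.01 × 10⁶.
Original = 91.5 pM × 6.01 × 10⁶ = 5.50 × 10⁸ pM = 0.550 mM.

0.550 mM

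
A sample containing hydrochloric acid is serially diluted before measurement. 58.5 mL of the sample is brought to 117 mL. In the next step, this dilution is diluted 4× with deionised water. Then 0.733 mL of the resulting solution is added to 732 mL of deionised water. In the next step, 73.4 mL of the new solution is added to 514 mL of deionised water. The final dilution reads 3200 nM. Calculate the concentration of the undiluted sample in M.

Overall dilution factor = 2 × 4 × 999.6 × 8.003 = 6.40 × 10⁴.
Original = 3200 nM × 6.40 × 10⁴ = 2.05 × 10⁸ nM = 0.205 M.

0.205 M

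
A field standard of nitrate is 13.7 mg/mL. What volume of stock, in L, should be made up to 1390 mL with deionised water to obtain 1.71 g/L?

1.71 g/L = 1.71 mg/mL.
V₁ = C₂V₂/C₁ = 1.71 × 1390 / 13.7 = 173 mL = 0.173 L.

0.173 L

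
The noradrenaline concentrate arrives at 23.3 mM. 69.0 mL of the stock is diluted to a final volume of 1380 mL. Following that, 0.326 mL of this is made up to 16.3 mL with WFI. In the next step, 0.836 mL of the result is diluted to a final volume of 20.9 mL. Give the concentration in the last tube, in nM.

Overall dilution factor = 20 × 50 × 25 = 2.50 × 10⁴.
23.3 mM / 2.50 × 10⁴ = 9.32 × 10⁻⁴ mM = 932 nM.

932 nM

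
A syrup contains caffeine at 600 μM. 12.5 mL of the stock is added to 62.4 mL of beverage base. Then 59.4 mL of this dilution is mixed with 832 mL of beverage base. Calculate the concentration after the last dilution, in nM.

Overall dilution factor = 5.992 × 15.01 = 89.9.
600 μM / 89.9 = 6.67 μM = 6670 nM.

6670 nM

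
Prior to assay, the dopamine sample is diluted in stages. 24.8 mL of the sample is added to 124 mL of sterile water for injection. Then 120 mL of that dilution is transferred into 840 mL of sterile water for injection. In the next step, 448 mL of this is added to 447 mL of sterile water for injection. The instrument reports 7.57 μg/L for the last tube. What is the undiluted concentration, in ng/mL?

Overall dilution factor = 6 × 8 × 1.998 = 95.9.
Original = 7.57 μg/L × 95.9 = 726 μg/L = 726 ng/mL.

726 ng/mL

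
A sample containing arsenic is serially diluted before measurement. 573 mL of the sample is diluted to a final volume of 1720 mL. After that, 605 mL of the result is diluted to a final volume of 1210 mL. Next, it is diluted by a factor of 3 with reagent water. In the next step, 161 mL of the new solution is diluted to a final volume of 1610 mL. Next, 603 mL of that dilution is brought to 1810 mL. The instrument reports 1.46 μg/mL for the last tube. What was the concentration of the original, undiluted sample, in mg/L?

789 mg/L

Overall dilution factor = 3.002 × 2 × 3 × 10 × 3.002 = 541.
Original = 1.46 μg/mL × 541 = 789 μg/mL = 789 mg/L.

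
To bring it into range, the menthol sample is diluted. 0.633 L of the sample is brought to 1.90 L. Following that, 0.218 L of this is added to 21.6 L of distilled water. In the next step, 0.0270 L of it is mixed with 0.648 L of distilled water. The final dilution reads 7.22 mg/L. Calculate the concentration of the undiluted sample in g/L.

54.2 g/L

Overall dilution factor = 3.002 × 100.1 × 25 = 7510.
Original = 7.22 mg/L × 7510 = 5.42 × 10⁴ mg/L = 54.2 g/L.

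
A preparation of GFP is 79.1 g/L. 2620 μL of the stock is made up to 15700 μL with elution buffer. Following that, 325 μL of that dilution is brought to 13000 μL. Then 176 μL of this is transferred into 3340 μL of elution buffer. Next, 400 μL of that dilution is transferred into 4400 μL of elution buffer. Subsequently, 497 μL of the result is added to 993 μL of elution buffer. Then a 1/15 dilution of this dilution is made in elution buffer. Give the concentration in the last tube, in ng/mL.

30.6 ng/mL

Overall dilution factor = 5.992 × 40 × 19.98 × 12 × 2.998 × 15 = 2.58 × 10⁶.
79.1 g/L / 2.58 × 10⁶ = 3.06 × 10⁻⁵ g/L = 30.6 ng/mL.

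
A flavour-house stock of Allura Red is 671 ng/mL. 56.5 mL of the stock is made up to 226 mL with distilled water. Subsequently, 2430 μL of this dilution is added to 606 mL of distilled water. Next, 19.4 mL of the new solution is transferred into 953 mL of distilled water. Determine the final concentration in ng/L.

Overall dilution factor = 4 × 250.4 × 50.12 = 5.02 × 10⁴.
671 ng/mL / 5.02 × 10⁴ = 0.0134 ng/mL = 13.4 ng/L.

13.4 ng/L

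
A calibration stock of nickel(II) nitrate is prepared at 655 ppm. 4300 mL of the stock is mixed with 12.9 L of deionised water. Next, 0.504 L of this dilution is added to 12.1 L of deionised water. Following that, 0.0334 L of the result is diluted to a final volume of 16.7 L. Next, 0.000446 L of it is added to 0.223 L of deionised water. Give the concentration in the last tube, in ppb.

0.0261 ppb

Overall dilution factor = 4 × 25.01 × 500 × 501 = 2.51 × 10⁷.
655 ppm / 2.51 × 10⁷ = 2.61 × 10⁻⁵ ppm = 0.0261 ppb.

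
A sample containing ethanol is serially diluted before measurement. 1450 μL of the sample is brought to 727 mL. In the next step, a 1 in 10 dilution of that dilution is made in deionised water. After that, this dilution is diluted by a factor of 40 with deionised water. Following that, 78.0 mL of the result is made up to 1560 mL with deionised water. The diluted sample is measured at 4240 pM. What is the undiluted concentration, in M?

Overall dilution factor = 501.4 × 10 × 40 × 20 = 4.01 × 10⁶.
Original = 4240 pM × 4.01 × 10⁶ = 1.70 × 10¹⁰ pM = 0.0170 M.

0.0170 M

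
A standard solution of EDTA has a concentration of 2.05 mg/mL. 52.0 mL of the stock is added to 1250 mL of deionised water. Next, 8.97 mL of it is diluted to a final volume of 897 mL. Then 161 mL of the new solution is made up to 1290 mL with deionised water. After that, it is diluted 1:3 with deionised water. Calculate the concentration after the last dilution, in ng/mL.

34.1 ng/mL

Overall dilution factor = 25.04 × 100 × 8.012 × 3 = 6.02 × 10⁴.
2.05 mg/mL / 6.02 × 10⁴ = 3.41 × 10⁻⁵ mg/mL = 34.1 ng/mL.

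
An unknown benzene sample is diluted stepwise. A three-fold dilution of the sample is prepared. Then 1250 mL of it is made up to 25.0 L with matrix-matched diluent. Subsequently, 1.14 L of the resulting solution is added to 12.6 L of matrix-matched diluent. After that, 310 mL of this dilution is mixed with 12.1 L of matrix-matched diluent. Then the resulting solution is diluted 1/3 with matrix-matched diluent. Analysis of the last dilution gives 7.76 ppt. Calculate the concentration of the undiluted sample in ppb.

674 ppb

Overall dilution factor = 3 × 20 × 12.05 × 40.03 × 3 = 8.68 × 10⁴.
Original = 7.76 ppt × 8.68 × 10⁴ = 6.74 × 10⁵ ppt = 674 ppb.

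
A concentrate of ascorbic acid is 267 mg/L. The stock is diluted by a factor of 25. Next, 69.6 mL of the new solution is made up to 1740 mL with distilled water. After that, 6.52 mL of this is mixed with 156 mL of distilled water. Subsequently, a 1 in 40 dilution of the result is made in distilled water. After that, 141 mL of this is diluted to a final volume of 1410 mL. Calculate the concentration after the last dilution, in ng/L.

42.8 ng/L

Overall dilution factor = 25 × 25 × 24.93 × 40 × 10 = 6.23 × 10⁶.
267 mg/L / 6.23 × 10⁶ = 4.28 × 10⁻⁵ mg/L = 42.8 ng/L.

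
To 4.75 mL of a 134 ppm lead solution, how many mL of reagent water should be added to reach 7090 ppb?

7090 ppb = 7.09 ppm.
V₂ = C₁V₁/C₂ = 134 × 4.75 / 7.09 = 89.8 mL.
Diluent to add = V₂ − V₁ = 89.8 − 4.75 = 85.0 mL.

85.0 mL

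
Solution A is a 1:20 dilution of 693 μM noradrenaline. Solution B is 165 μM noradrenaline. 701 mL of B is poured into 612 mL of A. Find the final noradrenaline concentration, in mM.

0.104 mM

C_A = 693 μM / 20 = 34.6 μM.
C_mix = (C_A·V_A + C_B·V_B)/(V_A + V_B) = (34.6×612 + 165×701) / 1313 = 104 μM = 0.104 mM.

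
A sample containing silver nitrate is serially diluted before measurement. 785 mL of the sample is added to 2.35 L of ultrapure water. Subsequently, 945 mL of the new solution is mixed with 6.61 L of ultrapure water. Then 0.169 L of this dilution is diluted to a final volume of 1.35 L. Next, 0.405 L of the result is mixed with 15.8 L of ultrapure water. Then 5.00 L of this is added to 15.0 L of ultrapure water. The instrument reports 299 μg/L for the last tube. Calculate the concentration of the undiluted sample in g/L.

12.2 g/L

Overall dilution factor = 3.994 × 7.995 × 7.988 × 40.01 × 4 = 4.08 × 10⁴.
Original = 299 μg/L × 4.08 × 10⁴ = 1.22 × 10⁷ μg/L = 12.2 g/L.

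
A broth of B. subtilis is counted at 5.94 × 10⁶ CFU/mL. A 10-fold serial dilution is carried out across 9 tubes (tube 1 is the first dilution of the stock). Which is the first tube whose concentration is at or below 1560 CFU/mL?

Tube n has concentration 5.94 × 10⁶ CFU/mL / 10ⁿ.
Need 10ⁿ ≥ 5.94 × 10⁶ CFU/mL / 1560 CFU/mL = 3808, so n ≥ 3.58.
First such tube: n = 4.

tube 4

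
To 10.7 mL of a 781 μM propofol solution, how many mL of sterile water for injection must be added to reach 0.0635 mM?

0.0635 mM = 63.5 μM.
V₂ = C₁V₁/C₂ = 781 × 10.7 / 63.5 = 132 mL.
Diluent to add = V₂ − V₁ = 132 − 10.7 = 121 mL.

121 mL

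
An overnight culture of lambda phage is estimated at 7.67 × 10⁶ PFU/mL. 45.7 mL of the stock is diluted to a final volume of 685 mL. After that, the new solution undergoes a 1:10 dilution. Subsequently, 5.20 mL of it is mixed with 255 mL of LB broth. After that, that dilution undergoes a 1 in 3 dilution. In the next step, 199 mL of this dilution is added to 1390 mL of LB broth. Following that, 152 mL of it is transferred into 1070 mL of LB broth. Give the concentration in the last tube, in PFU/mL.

Overall dilution factor = 14.99 × 10 × 50.04 × 3 × 7.985 × 8.039 = 1.44 × 10⁶.
7.67 × 10⁶ PFU/mL / 1.44 × 10⁶ = 5.31 PFU/mL.

5.31 PFU/mL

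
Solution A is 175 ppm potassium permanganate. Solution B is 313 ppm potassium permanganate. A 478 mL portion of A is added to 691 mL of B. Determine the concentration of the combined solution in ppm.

257 ppm

C_mix = (C_A·V_A + C_B·V_B)/(V_A + V_B) = (175×478 + 313×691) / 1169 = 257 ppm.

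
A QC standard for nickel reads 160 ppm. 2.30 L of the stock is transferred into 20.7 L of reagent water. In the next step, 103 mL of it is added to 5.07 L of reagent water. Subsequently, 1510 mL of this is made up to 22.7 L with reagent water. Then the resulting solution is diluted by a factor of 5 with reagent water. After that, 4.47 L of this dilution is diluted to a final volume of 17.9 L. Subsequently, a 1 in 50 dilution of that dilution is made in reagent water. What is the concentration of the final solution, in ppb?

0.0212 ppb

Overall dilution factor = 10 × 50.22 × 15.03 × 5 × 4.004 × 50 = 7.56 × 10⁶.
160 ppm / 7.56 × 10⁶ = 2.12 × 10⁻⁵ ppm = 0.0212 ppb.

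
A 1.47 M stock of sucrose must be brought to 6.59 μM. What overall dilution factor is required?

2.23 × 10⁵

Factor = C₀/C_target = 1.47 M / 6.59 μM = 2.23 × 10⁵.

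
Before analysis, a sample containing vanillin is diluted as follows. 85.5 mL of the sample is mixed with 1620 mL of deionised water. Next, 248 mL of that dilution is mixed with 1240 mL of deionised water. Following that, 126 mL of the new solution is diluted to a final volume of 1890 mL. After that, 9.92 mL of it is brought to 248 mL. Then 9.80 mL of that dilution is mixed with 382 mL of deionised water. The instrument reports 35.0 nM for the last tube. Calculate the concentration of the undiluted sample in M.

0.0628 M

Overall dilution factor = 19.95 × 6 × 15 × 25 × 39.98 = 1.79 × 10⁶.
Original = 35.0 nM × 1.79 × 10⁶ = 6.28 × 10⁷ nM = 0.0628 M.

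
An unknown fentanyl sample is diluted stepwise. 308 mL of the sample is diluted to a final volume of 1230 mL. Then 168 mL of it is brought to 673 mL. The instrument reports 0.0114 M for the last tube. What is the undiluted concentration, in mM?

Overall dilution factor = 3.994 × 4.006 = 16.0.
Original = 0.0114 M × 16.0 = 0.182 M = 182 mM.

182 mM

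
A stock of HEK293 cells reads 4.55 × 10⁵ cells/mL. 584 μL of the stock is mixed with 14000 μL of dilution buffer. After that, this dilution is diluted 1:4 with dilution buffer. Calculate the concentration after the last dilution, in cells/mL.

4550 cells/mL

Overall dilution factor = 24.97 × 4 = 99.9.
4.55 × 10⁵ cells/mL / 99.9 = 4550 cells/mL.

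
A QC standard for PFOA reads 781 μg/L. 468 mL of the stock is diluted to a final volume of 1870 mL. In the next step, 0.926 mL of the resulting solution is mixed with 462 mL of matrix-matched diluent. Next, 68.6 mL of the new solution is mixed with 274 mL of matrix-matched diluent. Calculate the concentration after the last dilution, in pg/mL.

Overall dilution factor = 3.996 × 499.9 × 4.994 = 9976.
781 μg/L / 9976 = 0.0783 μg/L = 78.3 pg/mL.

78.3 pg/mL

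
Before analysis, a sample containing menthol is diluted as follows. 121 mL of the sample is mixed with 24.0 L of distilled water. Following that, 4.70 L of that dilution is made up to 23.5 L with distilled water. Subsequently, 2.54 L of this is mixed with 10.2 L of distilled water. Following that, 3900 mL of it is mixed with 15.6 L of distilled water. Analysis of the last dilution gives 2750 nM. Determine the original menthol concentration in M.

Overall dilution factor = 199.3 × 5 × 5.016 × 5 = 2.50 × 10⁴.
Original = 2750 nM × 2.50 × 10⁴ = 6.87 × 10⁷ nM = 0.0687 M.

0.0687 M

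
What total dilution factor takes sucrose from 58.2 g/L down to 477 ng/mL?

1.22 × 10⁵

Factor = C₀/C_target = 58.2 g/L / 477 ng/mL = 1.22 × 10⁵.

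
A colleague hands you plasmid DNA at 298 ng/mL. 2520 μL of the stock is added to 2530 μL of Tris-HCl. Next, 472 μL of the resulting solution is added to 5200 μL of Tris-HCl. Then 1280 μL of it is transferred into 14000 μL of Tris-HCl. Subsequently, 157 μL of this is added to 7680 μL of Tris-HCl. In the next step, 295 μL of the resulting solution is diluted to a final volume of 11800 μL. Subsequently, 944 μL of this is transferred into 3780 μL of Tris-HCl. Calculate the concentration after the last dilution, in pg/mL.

Overall dilution factor = 2.004 × 12.02 × 11.94 × 49.92 × 40 × 5.004 = 2.87 × 10⁶.
298 ng/mL / 2.87 × 10⁶ = 1.04 × 10⁻⁴ ng/mL = 0.104 pg/mL.

0.104 pg/mL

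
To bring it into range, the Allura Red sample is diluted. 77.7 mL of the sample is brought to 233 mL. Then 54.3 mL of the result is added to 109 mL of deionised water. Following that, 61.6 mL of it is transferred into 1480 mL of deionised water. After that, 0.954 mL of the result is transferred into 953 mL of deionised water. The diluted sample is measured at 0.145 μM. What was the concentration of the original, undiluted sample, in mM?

32.7 mM

Overall dilution factor = 2.999 × 3.007 × 25.03 × 1000.0 = 2.26 × 10⁵.
Original = 0.145 μM × 2.26 × 10⁵ = 3.27 × 10⁴ μM = 32.7 mM.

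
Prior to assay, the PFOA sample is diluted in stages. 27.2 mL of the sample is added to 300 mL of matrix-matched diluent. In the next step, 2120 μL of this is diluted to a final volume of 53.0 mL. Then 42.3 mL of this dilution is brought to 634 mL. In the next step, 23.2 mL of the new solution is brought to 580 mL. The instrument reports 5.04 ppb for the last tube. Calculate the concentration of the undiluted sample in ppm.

Overall dilution factor = 12.03 × 25 × 14.99 × 25 = 1.13 × 10⁵.
Original = 5.04 ppb × 1.13 × 10⁵ = 5.68 × 10⁵ ppb = 568 ppm.

568 ppm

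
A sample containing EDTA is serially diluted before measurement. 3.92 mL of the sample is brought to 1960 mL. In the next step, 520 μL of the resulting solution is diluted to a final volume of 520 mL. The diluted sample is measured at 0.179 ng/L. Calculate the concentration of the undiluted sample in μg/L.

Overall dilution factor = 500 × 1000 = 5.00 × 10⁵.
Original = 0.179 ng/L × 5.00 × 10⁵ = 8.95 × 10⁴ ng/L = 89.5 μg/L.

89.5 μg/L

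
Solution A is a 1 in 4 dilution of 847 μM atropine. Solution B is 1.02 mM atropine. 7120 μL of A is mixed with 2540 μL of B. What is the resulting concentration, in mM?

C_A = 847 μM / 4 = 212 μM.
C_B = 1.02 mM = 1020 μM.
C_mix = (C_A·V_A + C_B·V_B)/(V_A + V_B) = (212×7120 + 1020×2540) / 9660 = 424 μM = 0.424 mM.

0.424 mM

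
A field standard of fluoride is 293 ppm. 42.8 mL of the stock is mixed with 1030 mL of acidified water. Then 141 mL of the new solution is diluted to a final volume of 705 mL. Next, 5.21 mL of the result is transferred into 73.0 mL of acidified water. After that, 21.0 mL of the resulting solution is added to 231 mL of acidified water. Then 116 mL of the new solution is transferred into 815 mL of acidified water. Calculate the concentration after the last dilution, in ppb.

1.62 ppb

Overall dilution factor = 25.07 × 5 × 15.01 × 12 × 8.026 = 1.81 × 10⁵.
293 ppm / 1.81 × 10⁵ = 1.62 × 10⁻³ ppm = 1.62 ppb.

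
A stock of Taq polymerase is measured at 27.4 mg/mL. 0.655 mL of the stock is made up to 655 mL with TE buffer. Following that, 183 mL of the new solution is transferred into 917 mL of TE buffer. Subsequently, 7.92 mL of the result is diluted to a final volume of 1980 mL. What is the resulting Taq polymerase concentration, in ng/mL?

Overall dilution factor = 1000 × 6.011 × 250 = 1.50 × 10⁶.
27.4 mg/mL / 1.50 × 10⁶ = 1.82 × 10⁻⁵ mg/mL = 18.2 ng/mL.

18.2 ng/mL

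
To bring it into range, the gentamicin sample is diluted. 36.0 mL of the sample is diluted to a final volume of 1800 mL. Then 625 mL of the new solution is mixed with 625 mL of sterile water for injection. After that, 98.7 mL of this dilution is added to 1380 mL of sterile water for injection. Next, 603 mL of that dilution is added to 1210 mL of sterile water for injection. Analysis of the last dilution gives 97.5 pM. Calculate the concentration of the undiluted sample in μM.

0.439 μM

Overall dilution factor = 50 × 2 × 14.98 × 3.007 = 4504.
Original = 97.5 pM × 4504 = 4.39 × 10⁵ pM = 0.439 μM.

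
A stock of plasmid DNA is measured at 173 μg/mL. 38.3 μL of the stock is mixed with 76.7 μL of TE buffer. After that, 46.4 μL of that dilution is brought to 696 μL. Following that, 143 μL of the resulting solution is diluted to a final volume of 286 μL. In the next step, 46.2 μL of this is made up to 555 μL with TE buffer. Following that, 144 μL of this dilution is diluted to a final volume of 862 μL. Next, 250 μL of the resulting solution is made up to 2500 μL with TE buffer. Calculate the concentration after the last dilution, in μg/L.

2.67 μg/L

Overall dilution factor = 3.003 × 15 × 2 × 12.01 × 5.986 × 10 = 6.48 × 10⁴.
173 μg/mL / 6.48 × 10⁴ = 2.67 × 10⁻³ μg/mL = 2.67 μg/L.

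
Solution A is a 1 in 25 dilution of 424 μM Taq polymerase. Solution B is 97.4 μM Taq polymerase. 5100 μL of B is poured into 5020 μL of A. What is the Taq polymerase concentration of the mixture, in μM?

57.5 μM

C_A = 424 μM / 25 = 17.0 μM.
C_mix = (C_A·V_A + C_B·V_B)/(V_A + V_B) = (17.0×5020 + 97.4×5100) / 10120 = 57.5 μM.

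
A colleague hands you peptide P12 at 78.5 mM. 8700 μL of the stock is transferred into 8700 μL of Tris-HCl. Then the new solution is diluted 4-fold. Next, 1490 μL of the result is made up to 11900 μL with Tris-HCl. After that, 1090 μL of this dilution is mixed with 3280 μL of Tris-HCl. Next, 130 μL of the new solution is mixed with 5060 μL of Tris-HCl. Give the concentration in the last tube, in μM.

Overall dilution factor = 2 × 4 × 7.987 × 4.009 × 39.92 = 1.02 × 10⁴.
78.5 mM / 1.02 × 10⁴ = 7.68 × 10⁻³ mM = 7.68 μM.

7.68 μM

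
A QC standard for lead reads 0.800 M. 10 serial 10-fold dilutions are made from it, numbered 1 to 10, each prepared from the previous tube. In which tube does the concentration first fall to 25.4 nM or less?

tube 8

Tube n has concentration 0.800 M / 10ⁿ.
Need 10ⁿ ≥ 0.800 M / 25.4 nM = 3.15 × 10⁷, so n ≥ 7.50.
First such tube: n = 8.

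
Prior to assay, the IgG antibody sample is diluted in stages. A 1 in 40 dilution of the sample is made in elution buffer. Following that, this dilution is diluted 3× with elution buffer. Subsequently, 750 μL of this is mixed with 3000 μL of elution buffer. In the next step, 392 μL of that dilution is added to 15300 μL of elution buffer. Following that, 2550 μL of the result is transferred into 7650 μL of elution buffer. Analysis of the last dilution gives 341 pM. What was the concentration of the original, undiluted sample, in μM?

32.8 μM

Overall dilution factor = 40 × 3 × 5 × 40.03 × 4 = 9.61 × 10⁴.
Original = 341 pM × 9.61 × 10⁴ = 3.28 × 10⁷ pM = 32.8 μM.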